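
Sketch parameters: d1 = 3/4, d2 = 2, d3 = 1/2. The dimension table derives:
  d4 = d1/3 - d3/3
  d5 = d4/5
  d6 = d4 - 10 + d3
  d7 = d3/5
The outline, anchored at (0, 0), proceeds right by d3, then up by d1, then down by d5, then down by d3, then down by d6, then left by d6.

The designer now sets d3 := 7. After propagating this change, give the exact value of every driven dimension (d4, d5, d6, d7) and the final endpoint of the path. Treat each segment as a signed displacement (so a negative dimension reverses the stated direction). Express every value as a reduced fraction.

Apply edit: d3 := 7
  d4 = d1/3 - d3/3 = -25/12
  d5 = d4/5 = -5/12
  d6 = d4 - 10 + d3 = -61/12
  d7 = d3/5 = 7/5
Walk from origin (0, 0):
  seg 1: right by d3 = 7 → (7, 0)
  seg 2: up by d1 = 3/4 → (7, 3/4)
  seg 3: down by d5 = -5/12 → (7, 7/6)
  seg 4: down by d3 = 7 → (7, -35/6)
  seg 5: down by d6 = -61/12 → (7, -3/4)
  seg 6: left by d6 = -61/12 → (145/12, -3/4)

d4 = -25/12
d5 = -5/12
d6 = -61/12
d7 = 7/5
endpoint = (145/12, -3/4)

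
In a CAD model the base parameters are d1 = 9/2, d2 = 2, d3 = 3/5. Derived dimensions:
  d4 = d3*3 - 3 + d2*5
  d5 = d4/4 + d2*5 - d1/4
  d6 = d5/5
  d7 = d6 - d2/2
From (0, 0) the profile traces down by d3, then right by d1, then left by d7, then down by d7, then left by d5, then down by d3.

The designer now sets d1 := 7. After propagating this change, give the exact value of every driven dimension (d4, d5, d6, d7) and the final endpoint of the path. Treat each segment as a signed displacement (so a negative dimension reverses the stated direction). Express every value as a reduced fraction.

d4 = 44/5
d5 = 209/20
d6 = 209/100
d7 = 109/100
endpoint = (-227/50, -229/100)

Apply edit: d1 := 7
  d4 = d3*3 - 3 + d2*5 = 44/5
  d5 = d4/4 + d2*5 - d1/4 = 209/20
  d6 = d5/5 = 209/100
  d7 = d6 - d2/2 = 109/100
Walk from origin (0, 0):
  seg 1: down by d3 = 3/5 → (0, -3/5)
  seg 2: right by d1 = 7 → (7, -3/5)
  seg 3: left by d7 = 109/100 → (591/100, -3/5)
  seg 4: down by d7 = 109/100 → (591/100, -169/100)
  seg 5: left by d5 = 209/20 → (-227/50, -169/100)
  seg 6: down by d3 = 3/5 → (-227/50, -229/100)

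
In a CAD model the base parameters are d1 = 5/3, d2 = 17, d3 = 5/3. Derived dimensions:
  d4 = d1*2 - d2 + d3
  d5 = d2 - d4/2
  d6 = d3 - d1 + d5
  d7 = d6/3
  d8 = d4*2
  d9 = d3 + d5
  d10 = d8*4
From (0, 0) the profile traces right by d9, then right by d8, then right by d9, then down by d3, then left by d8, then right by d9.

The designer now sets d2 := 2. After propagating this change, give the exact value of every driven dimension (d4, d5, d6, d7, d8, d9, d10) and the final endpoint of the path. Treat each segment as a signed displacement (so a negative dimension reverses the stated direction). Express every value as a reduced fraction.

d4 = 3
d5 = 1/2
d6 = 1/2
d7 = 1/6
d8 = 6
d9 = 13/6
d10 = 24
endpoint = (13/2, -5/3)

Apply edit: d2 := 2
  d4 = d1*2 - d2 + d3 = 3
  d5 = d2 - d4/2 = 1/2
  d6 = d3 - d1 + d5 = 1/2
  d7 = d6/3 = 1/6
  d8 = d4*2 = 6
  d9 = d3 + d5 = 13/6
  d10 = d8*4 = 24
Walk from origin (0, 0):
  seg 1: right by d9 = 13/6 → (13/6, 0)
  seg 2: right by d8 = 6 → (49/6, 0)
  seg 3: right by d9 = 13/6 → (31/3, 0)
  seg 4: down by d3 = 5/3 → (31/3, -5/3)
  seg 5: left by d8 = 6 → (13/3, -5/3)
  seg 6: right by d9 = 13/6 → (13/2, -5/3)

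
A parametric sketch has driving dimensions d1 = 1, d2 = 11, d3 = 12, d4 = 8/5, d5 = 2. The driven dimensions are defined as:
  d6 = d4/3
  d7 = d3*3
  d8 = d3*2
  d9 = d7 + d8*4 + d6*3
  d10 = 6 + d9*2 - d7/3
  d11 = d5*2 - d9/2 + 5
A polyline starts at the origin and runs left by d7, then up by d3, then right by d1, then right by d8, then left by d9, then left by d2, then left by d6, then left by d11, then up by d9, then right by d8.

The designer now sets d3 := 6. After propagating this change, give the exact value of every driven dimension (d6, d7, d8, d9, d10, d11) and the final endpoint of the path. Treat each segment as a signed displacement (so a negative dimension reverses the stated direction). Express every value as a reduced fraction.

d6 = 8/15
d7 = 18
d8 = 12
d9 = 338/5
d10 = 676/5
d11 = -124/5
endpoint = (-142/3, 368/5)

Apply edit: d3 := 6
  d6 = d4/3 = 8/15
  d7 = d3*3 = 18
  d8 = d3*2 = 12
  d9 = d7 + d8*4 + d6*3 = 338/5
  d10 = 6 + d9*2 - d7/3 = 676/5
  d11 = d5*2 - d9/2 + 5 = -124/5
Walk from origin (0, 0):
  seg 1: left by d7 = 18 → (-18, 0)
  seg 2: up by d3 = 6 → (-18, 6)
  seg 3: right by d1 = 1 → (-17, 6)
  seg 4: right by d8 = 12 → (-5, 6)
  seg 5: left by d9 = 338/5 → (-363/5, 6)
  seg 6: left by d2 = 11 → (-418/5, 6)
  seg 7: left by d6 = 8/15 → (-1262/15, 6)
  seg 8: left by d11 = -124/5 → (-178/3, 6)
  seg 9: up by d9 = 338/5 → (-178/3, 368/5)
  seg 10: right by d8 = 12 → (-142/3, 368/5)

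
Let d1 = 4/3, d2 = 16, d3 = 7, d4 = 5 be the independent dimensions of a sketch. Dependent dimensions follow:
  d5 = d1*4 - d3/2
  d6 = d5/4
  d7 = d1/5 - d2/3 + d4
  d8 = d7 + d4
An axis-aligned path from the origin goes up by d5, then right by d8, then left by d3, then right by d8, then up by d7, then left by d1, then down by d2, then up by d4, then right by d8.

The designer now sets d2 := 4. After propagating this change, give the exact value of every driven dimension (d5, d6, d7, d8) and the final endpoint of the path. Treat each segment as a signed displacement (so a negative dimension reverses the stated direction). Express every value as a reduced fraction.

Apply edit: d2 := 4
  d5 = d1*4 - d3/2 = 11/6
  d6 = d5/4 = 11/24
  d7 = d1/5 - d2/3 + d4 = 59/15
  d8 = d7 + d4 = 134/15
Walk from origin (0, 0):
  seg 1: up by d5 = 11/6 → (0, 11/6)
  seg 2: right by d8 = 134/15 → (134/15, 11/6)
  seg 3: left by d3 = 7 → (29/15, 11/6)
  seg 4: right by d8 = 134/15 → (163/15, 11/6)
  seg 5: up by d7 = 59/15 → (163/15, 173/30)
  seg 6: left by d1 = 4/3 → (143/15, 173/30)
  seg 7: down by d2 = 4 → (143/15, 53/30)
  seg 8: up by d4 = 5 → (143/15, 203/30)
  seg 9: right by d8 = 134/15 → (277/15, 203/30)

d5 = 11/6
d6 = 11/24
d7 = 59/15
d8 = 134/15
endpoint = (277/15, 203/30)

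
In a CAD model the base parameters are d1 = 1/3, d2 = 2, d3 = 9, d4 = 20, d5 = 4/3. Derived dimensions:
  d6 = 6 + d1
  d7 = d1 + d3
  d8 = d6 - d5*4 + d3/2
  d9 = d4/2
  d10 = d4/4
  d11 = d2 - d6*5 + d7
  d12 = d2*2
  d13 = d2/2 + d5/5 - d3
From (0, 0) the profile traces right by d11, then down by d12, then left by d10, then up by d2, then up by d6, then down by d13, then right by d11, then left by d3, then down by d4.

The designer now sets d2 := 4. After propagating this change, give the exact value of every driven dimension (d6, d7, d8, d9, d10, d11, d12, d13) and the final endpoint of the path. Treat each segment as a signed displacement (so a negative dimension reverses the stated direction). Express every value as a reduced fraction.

Apply edit: d2 := 4
  d6 = 6 + d1 = 19/3
  d7 = d1 + d3 = 28/3
  d8 = d6 - d5*4 + d3/2 = 11/2
  d9 = d4/2 = 10
  d10 = d4/4 = 5
  d11 = d2 - d6*5 + d7 = -55/3
  d12 = d2*2 = 8
  d13 = d2/2 + d5/5 - d3 = -101/15
Walk from origin (0, 0):
  seg 1: right by d11 = -55/3 → (-55/3, 0)
  seg 2: down by d12 = 8 → (-55/3, -8)
  seg 3: left by d10 = 5 → (-70/3, -8)
  seg 4: up by d2 = 4 → (-70/3, -4)
  seg 5: up by d6 = 19/3 → (-70/3, 7/3)
  seg 6: down by d13 = -101/15 → (-70/3, 136/15)
  seg 7: right by d11 = -55/3 → (-125/3, 136/15)
  seg 8: left by d3 = 9 → (-152/3, 136/15)
  seg 9: down by d4 = 20 → (-152/3, -164/15)

d6 = 19/3
d7 = 28/3
d8 = 11/2
d9 = 10
d10 = 5
d11 = -55/3
d12 = 8
d13 = -101/15
endpoint = (-152/3, -164/15)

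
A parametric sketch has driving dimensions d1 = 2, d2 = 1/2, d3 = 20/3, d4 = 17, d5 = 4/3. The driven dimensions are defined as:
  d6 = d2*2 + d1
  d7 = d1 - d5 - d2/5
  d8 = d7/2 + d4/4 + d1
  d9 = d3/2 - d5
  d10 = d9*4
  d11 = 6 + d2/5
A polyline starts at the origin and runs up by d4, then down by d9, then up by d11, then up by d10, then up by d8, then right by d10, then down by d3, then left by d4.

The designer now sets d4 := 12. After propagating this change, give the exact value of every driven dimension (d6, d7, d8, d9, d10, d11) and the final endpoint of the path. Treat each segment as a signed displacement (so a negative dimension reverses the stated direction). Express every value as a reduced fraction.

Apply edit: d4 := 12
  d6 = d2*2 + d1 = 3
  d7 = d1 - d5 - d2/5 = 17/30
  d8 = d7/2 + d4/4 + d1 = 317/60
  d9 = d3/2 - d5 = 2
  d10 = d9*4 = 8
  d11 = 6 + d2/5 = 61/10
Walk from origin (0, 0):
  seg 1: up by d4 = 12 → (0, 12)
  seg 2: down by d9 = 2 → (0, 10)
  seg 3: up by d11 = 61/10 → (0, 161/10)
  seg 4: up by d10 = 8 → (0, 241/10)
  seg 5: up by d8 = 317/60 → (0, 1763/60)
  seg 6: right by d10 = 8 → (8, 1763/60)
  seg 7: down by d3 = 20/3 → (8, 1363/60)
  seg 8: left by d4 = 12 → (-4, 1363/60)

d6 = 3
d7 = 17/30
d8 = 317/60
d9 = 2
d10 = 8
d11 = 61/10
endpoint = (-4, 1363/60)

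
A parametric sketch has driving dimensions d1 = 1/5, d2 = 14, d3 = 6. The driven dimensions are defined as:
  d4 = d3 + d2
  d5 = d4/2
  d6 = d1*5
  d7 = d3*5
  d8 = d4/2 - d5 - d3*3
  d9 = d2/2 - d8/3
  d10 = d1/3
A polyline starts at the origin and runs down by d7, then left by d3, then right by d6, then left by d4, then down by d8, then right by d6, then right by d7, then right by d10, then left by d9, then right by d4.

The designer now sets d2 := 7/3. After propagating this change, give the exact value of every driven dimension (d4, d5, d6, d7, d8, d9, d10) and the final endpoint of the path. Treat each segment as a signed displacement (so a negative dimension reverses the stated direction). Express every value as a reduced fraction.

d4 = 25/3
d5 = 25/6
d6 = 1
d7 = 30
d8 = -18
d9 = 43/6
d10 = 1/15
endpoint = (189/10, -12)

Apply edit: d2 := 7/3
  d4 = d3 + d2 = 25/3
  d5 = d4/2 = 25/6
  d6 = d1*5 = 1
  d7 = d3*5 = 30
  d8 = d4/2 - d5 - d3*3 = -18
  d9 = d2/2 - d8/3 = 43/6
  d10 = d1/3 = 1/15
Walk from origin (0, 0):
  seg 1: down by d7 = 30 → (0, -30)
  seg 2: left by d3 = 6 → (-6, -30)
  seg 3: right by d6 = 1 → (-5, -30)
  seg 4: left by d4 = 25/3 → (-40/3, -30)
  seg 5: down by d8 = -18 → (-40/3, -12)
  seg 6: right by d6 = 1 → (-37/3, -12)
  seg 7: right by d7 = 30 → (53/3, -12)
  seg 8: right by d10 = 1/15 → (266/15, -12)
  seg 9: left by d9 = 43/6 → (317/30, -12)
  seg 10: right by d4 = 25/3 → (189/10, -12)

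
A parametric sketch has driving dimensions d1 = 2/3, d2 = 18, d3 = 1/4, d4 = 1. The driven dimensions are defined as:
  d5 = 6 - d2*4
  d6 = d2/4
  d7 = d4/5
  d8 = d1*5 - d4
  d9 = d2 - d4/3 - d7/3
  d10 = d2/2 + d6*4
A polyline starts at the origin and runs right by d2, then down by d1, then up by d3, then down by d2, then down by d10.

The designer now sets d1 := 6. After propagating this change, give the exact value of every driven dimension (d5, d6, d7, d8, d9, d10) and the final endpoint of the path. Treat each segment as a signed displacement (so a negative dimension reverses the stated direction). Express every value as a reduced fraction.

d5 = -66
d6 = 9/2
d7 = 1/5
d8 = 29
d9 = 88/5
d10 = 27
endpoint = (18, -203/4)

Apply edit: d1 := 6
  d5 = 6 - d2*4 = -66
  d6 = d2/4 = 9/2
  d7 = d4/5 = 1/5
  d8 = d1*5 - d4 = 29
  d9 = d2 - d4/3 - d7/3 = 88/5
  d10 = d2/2 + d6*4 = 27
Walk from origin (0, 0):
  seg 1: right by d2 = 18 → (18, 0)
  seg 2: down by d1 = 6 → (18, -6)
  seg 3: up by d3 = 1/4 → (18, -23/4)
  seg 4: down by d2 = 18 → (18, -95/4)
  seg 5: down by d10 = 27 → (18, -203/4)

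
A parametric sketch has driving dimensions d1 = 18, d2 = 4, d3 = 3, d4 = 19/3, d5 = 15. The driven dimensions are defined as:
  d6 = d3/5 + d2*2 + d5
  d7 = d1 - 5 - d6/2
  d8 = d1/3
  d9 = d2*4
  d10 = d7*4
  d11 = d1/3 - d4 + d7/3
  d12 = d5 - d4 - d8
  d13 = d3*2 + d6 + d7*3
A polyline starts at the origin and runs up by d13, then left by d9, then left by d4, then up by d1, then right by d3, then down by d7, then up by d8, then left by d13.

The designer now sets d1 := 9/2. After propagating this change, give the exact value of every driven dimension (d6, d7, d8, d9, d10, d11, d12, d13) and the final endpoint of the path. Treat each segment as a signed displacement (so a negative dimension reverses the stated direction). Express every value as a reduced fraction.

Apply edit: d1 := 9/2
  d6 = d3/5 + d2*2 + d5 = 118/5
  d7 = d1 - 5 - d6/2 = -123/10
  d8 = d1/3 = 3/2
  d9 = d2*4 = 16
  d10 = d7*4 = -246/5
  d11 = d1/3 - d4 + d7/3 = -134/15
  d12 = d5 - d4 - d8 = 43/6
  d13 = d3*2 + d6 + d7*3 = -73/10
Walk from origin (0, 0):
  seg 1: up by d13 = -73/10 → (0, -73/10)
  seg 2: left by d9 = 16 → (-16, -73/10)
  seg 3: left by d4 = 19/3 → (-67/3, -73/10)
  seg 4: up by d1 = 9/2 → (-67/3, -14/5)
  seg 5: right by d3 = 3 → (-58/3, -14/5)
  seg 6: down by d7 = -123/10 → (-58/3, 19/2)
  seg 7: up by d8 = 3/2 → (-58/3, 11)
  seg 8: left by d13 = -73/10 → (-361/30, 11)

d6 = 118/5
d7 = -123/10
d8 = 3/2
d9 = 16
d10 = -246/5
d11 = -134/15
d12 = 43/6
d13 = -73/10
endpoint = (-361/30, 11)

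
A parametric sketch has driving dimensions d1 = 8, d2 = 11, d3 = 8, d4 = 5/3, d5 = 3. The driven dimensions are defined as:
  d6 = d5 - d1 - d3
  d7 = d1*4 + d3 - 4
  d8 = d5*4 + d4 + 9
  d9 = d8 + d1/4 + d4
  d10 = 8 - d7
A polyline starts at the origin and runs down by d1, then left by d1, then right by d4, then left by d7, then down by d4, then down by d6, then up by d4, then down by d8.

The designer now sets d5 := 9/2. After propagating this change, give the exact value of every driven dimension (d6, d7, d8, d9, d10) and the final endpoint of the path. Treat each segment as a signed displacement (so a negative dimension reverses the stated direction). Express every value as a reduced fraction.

Apply edit: d5 := 9/2
  d6 = d5 - d1 - d3 = -23/2
  d7 = d1*4 + d3 - 4 = 36
  d8 = d5*4 + d4 + 9 = 86/3
  d9 = d8 + d1/4 + d4 = 97/3
  d10 = 8 - d7 = -28
Walk from origin (0, 0):
  seg 1: down by d1 = 8 → (0, -8)
  seg 2: left by d1 = 8 → (-8, -8)
  seg 3: right by d4 = 5/3 → (-19/3, -8)
  seg 4: left by d7 = 36 → (-127/3, -8)
  seg 5: down by d4 = 5/3 → (-127/3, -29/3)
  seg 6: down by d6 = -23/2 → (-127/3, 11/6)
  seg 7: up by d4 = 5/3 → (-127/3, 7/2)
  seg 8: down by d8 = 86/3 → (-127/3, -151/6)

d6 = -23/2
d7 = 36
d8 = 86/3
d9 = 97/3
d10 = -28
endpoint = (-127/3, -151/6)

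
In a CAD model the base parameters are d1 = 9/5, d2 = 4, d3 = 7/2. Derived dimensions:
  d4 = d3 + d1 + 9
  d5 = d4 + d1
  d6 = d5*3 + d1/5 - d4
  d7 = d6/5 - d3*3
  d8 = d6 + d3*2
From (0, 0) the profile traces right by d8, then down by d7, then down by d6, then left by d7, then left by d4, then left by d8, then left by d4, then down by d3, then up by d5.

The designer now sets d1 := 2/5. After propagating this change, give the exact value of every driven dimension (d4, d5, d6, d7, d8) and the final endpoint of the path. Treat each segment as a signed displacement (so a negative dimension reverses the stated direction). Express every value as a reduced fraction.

Apply edit: d1 := 2/5
  d4 = d3 + d1 + 9 = 129/10
  d5 = d4 + d1 = 133/10
  d6 = d5*3 + d1/5 - d4 = 677/25
  d7 = d6/5 - d3*3 = -1271/250
  d8 = d6 + d3*2 = 852/25
Walk from origin (0, 0):
  seg 1: right by d8 = 852/25 → (852/25, 0)
  seg 2: down by d7 = -1271/250 → (852/25, 1271/250)
  seg 3: down by d6 = 677/25 → (852/25, -5499/250)
  seg 4: left by d7 = -1271/250 → (9791/250, -5499/250)
  seg 5: left by d4 = 129/10 → (3283/125, -5499/250)
  seg 6: left by d8 = 852/25 → (-977/125, -5499/250)
  seg 7: left by d4 = 129/10 → (-5179/250, -5499/250)
  seg 8: down by d3 = 7/2 → (-5179/250, -3187/125)
  seg 9: up by d5 = 133/10 → (-5179/250, -3049/250)

d4 = 129/10
d5 = 133/10
d6 = 677/25
d7 = -1271/250
d8 = 852/25
endpoint = (-5179/250, -3049/250)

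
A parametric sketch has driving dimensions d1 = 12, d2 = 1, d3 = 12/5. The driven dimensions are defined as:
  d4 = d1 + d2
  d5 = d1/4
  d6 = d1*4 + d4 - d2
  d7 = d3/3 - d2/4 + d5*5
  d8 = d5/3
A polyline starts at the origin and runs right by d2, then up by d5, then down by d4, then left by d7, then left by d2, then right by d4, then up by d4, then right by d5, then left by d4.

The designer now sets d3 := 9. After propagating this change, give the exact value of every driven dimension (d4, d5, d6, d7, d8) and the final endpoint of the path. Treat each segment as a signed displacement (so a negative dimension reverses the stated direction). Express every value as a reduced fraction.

Apply edit: d3 := 9
  d4 = d1 + d2 = 13
  d5 = d1/4 = 3
  d6 = d1*4 + d4 - d2 = 60
  d7 = d3/3 - d2/4 + d5*5 = 71/4
  d8 = d5/3 = 1
Walk from origin (0, 0):
  seg 1: right by d2 = 1 → (1, 0)
  seg 2: up by d5 = 3 → (1, 3)
  seg 3: down by d4 = 13 → (1, -10)
  seg 4: left by d7 = 71/4 → (-67/4, -10)
  seg 5: left by d2 = 1 → (-71/4, -10)
  seg 6: right by d4 = 13 → (-19/4, -10)
  seg 7: up by d4 = 13 → (-19/4, 3)
  seg 8: right by d5 = 3 → (-7/4, 3)
  seg 9: left by d4 = 13 → (-59/4, 3)

d4 = 13
d5 = 3
d6 = 60
d7 = 71/4
d8 = 1
endpoint = (-59/4, 3)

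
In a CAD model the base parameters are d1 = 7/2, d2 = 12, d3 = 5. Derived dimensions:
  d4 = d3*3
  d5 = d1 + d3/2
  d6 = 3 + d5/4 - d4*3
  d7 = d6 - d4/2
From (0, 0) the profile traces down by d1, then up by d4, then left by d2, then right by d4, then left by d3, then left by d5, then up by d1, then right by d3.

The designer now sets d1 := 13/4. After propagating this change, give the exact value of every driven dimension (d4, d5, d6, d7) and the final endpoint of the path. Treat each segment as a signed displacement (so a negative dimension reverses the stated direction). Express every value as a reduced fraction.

Apply edit: d1 := 13/4
  d4 = d3*3 = 15
  d5 = d1 + d3/2 = 23/4
  d6 = 3 + d5/4 - d4*3 = -649/16
  d7 = d6 - d4/2 = -769/16
Walk from origin (0, 0):
  seg 1: down by d1 = 13/4 → (0, -13/4)
  seg 2: up by d4 = 15 → (0, 47/4)
  seg 3: left by d2 = 12 → (-12, 47/4)
  seg 4: right by d4 = 15 → (3, 47/4)
  seg 5: left by d3 = 5 → (-2, 47/4)
  seg 6: left by d5 = 23/4 → (-31/4, 47/4)
  seg 7: up by d1 = 13/4 → (-31/4, 15)
  seg 8: right by d3 = 5 → (-11/4, 15)

d4 = 15
d5 = 23/4
d6 = -649/16
d7 = -769/16
endpoint = (-11/4, 15)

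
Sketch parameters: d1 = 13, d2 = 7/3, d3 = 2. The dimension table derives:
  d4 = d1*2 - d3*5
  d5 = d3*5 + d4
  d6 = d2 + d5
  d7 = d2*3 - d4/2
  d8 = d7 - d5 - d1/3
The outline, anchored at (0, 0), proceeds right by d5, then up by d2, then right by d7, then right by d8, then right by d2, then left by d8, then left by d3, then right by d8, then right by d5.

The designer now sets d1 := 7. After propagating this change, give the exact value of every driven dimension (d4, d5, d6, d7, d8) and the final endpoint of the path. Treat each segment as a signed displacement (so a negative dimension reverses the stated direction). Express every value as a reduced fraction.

Apply edit: d1 := 7
  d4 = d1*2 - d3*5 = 4
  d5 = d3*5 + d4 = 14
  d6 = d2 + d5 = 49/3
  d7 = d2*3 - d4/2 = 5
  d8 = d7 - d5 - d1/3 = -34/3
Walk from origin (0, 0):
  seg 1: right by d5 = 14 → (14, 0)
  seg 2: up by d2 = 7/3 → (14, 7/3)
  seg 3: right by d7 = 5 → (19, 7/3)
  seg 4: right by d8 = -34/3 → (23/3, 7/3)
  seg 5: right by d2 = 7/3 → (10, 7/3)
  seg 6: left by d8 = -34/3 → (64/3, 7/3)
  seg 7: left by d3 = 2 → (58/3, 7/3)
  seg 8: right by d8 = -34/3 → (8, 7/3)
  seg 9: right by d5 = 14 → (22, 7/3)

d4 = 4
d5 = 14
d6 = 49/3
d7 = 5
d8 = -34/3
endpoint = (22, 7/3)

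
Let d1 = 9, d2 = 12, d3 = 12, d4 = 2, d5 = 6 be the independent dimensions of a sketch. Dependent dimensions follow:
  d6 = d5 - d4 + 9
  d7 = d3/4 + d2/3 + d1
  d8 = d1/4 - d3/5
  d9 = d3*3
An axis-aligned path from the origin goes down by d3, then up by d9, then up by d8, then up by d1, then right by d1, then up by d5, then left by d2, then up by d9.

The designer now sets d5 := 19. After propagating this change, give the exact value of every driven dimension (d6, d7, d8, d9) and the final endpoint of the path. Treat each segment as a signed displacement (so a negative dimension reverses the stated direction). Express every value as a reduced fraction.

d6 = 26
d7 = 16
d8 = -3/20
d9 = 36
endpoint = (-3, 1757/20)

Apply edit: d5 := 19
  d6 = d5 - d4 + 9 = 26
  d7 = d3/4 + d2/3 + d1 = 16
  d8 = d1/4 - d3/5 = -3/20
  d9 = d3*3 = 36
Walk from origin (0, 0):
  seg 1: down by d3 = 12 → (0, -12)
  seg 2: up by d9 = 36 → (0, 24)
  seg 3: up by d8 = -3/20 → (0, 477/20)
  seg 4: up by d1 = 9 → (0, 657/20)
  seg 5: right by d1 = 9 → (9, 657/20)
  seg 6: up by d5 = 19 → (9, 1037/20)
  seg 7: left by d2 = 12 → (-3, 1037/20)
  seg 8: up by d9 = 36 → (-3, 1757/20)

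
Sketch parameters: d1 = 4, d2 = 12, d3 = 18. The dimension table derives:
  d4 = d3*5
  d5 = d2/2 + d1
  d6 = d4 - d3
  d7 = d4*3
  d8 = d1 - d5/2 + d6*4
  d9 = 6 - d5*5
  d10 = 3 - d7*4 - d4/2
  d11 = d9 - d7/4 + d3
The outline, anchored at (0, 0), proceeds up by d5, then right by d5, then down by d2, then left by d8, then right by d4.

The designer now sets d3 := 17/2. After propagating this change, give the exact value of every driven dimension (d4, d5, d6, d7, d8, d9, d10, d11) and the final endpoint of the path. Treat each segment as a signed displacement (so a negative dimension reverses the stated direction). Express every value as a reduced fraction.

d4 = 85/2
d5 = 10
d6 = 34
d7 = 255/2
d8 = 135
d9 = -44
d10 = -2113/4
d11 = -539/8
endpoint = (-165/2, -2)

Apply edit: d3 := 17/2
  d4 = d3*5 = 85/2
  d5 = d2/2 + d1 = 10
  d6 = d4 - d3 = 34
  d7 = d4*3 = 255/2
  d8 = d1 - d5/2 + d6*4 = 135
  d9 = 6 - d5*5 = -44
  d10 = 3 - d7*4 - d4/2 = -2113/4
  d11 = d9 - d7/4 + d3 = -539/8
Walk from origin (0, 0):
  seg 1: up by d5 = 10 → (0, 10)
  seg 2: right by d5 = 10 → (10, 10)
  seg 3: down by d2 = 12 → (10, -2)
  seg 4: left by d8 = 135 → (-125, -2)
  seg 5: right by d4 = 85/2 → (-165/2, -2)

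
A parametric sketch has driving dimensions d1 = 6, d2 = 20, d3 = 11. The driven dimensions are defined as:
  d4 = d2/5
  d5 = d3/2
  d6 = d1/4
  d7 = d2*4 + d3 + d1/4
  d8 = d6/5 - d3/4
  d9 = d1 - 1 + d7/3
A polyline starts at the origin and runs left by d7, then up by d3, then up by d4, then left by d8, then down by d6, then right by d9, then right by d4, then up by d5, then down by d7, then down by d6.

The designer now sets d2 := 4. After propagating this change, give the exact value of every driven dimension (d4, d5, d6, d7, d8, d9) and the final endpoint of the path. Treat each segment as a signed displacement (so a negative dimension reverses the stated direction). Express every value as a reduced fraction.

Apply edit: d2 := 4
  d4 = d2/5 = 4/5
  d5 = d3/2 = 11/2
  d6 = d1/4 = 3/2
  d7 = d2*4 + d3 + d1/4 = 57/2
  d8 = d6/5 - d3/4 = -49/20
  d9 = d1 - 1 + d7/3 = 29/2
Walk from origin (0, 0):
  seg 1: left by d7 = 57/2 → (-57/2, 0)
  seg 2: up by d3 = 11 → (-57/2, 11)
  seg 3: up by d4 = 4/5 → (-57/2, 59/5)
  seg 4: left by d8 = -49/20 → (-521/20, 59/5)
  seg 5: down by d6 = 3/2 → (-521/20, 103/10)
  seg 6: right by d9 = 29/2 → (-231/20, 103/10)
  seg 7: right by d4 = 4/5 → (-43/4, 103/10)
  seg 8: up by d5 = 11/2 → (-43/4, 79/5)
  seg 9: down by d7 = 57/2 → (-43/4, -127/10)
  seg 10: down by d6 = 3/2 → (-43/4, -71/5)

d4 = 4/5
d5 = 11/2
d6 = 3/2
d7 = 57/2
d8 = -49/20
d9 = 29/2
endpoint = (-43/4, -71/5)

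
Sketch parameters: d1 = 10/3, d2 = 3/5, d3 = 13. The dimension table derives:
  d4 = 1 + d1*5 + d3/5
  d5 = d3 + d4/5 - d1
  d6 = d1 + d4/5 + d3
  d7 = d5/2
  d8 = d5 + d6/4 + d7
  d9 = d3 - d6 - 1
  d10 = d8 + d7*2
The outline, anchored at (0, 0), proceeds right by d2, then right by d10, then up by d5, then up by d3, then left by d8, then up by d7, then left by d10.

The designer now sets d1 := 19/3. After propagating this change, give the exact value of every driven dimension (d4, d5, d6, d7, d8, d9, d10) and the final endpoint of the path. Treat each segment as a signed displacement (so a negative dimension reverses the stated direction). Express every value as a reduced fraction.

d4 = 529/15
d5 = 343/25
d6 = 1979/75
d7 = 343/50
d8 = 8153/300
d9 = -1079/75
d10 = 12269/300
endpoint = (-7973/300, 1679/50)

Apply edit: d1 := 19/3
  d4 = 1 + d1*5 + d3/5 = 529/15
  d5 = d3 + d4/5 - d1 = 343/25
  d6 = d1 + d4/5 + d3 = 1979/75
  d7 = d5/2 = 343/50
  d8 = d5 + d6/4 + d7 = 8153/300
  d9 = d3 - d6 - 1 = -1079/75
  d10 = d8 + d7*2 = 12269/300
Walk from origin (0, 0):
  seg 1: right by d2 = 3/5 → (3/5, 0)
  seg 2: right by d10 = 12269/300 → (12449/300, 0)
  seg 3: up by d5 = 343/25 → (12449/300, 343/25)
  seg 4: up by d3 = 13 → (12449/300, 668/25)
  seg 5: left by d8 = 8153/300 → (358/25, 668/25)
  seg 6: up by d7 = 343/50 → (358/25, 1679/50)
  seg 7: left by d10 = 12269/300 → (-7973/300, 1679/50)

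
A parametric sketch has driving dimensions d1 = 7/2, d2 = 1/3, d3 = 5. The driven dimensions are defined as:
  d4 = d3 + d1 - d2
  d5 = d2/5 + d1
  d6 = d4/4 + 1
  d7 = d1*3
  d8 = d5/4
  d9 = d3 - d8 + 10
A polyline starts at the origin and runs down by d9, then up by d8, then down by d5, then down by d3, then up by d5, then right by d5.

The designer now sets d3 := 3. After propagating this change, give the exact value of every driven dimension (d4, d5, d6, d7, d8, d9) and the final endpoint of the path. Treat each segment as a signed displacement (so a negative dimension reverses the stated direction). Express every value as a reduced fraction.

Apply edit: d3 := 3
  d4 = d3 + d1 - d2 = 37/6
  d5 = d2/5 + d1 = 107/30
  d6 = d4/4 + 1 = 61/24
  d7 = d1*3 = 21/2
  d8 = d5/4 = 107/120
  d9 = d3 - d8 + 10 = 1453/120
Walk from origin (0, 0):
  seg 1: down by d9 = 1453/120 → (0, -1453/120)
  seg 2: up by d8 = 107/120 → (0, -673/60)
  seg 3: down by d5 = 107/30 → (0, -887/60)
  seg 4: down by d3 = 3 → (0, -1067/60)
  seg 5: up by d5 = 107/30 → (0, -853/60)
  seg 6: right by d5 = 107/30 → (107/30, -853/60)

d4 = 37/6
d5 = 107/30
d6 = 61/24
d7 = 21/2
d8 = 107/120
d9 = 1453/120
endpoint = (107/30, -853/60)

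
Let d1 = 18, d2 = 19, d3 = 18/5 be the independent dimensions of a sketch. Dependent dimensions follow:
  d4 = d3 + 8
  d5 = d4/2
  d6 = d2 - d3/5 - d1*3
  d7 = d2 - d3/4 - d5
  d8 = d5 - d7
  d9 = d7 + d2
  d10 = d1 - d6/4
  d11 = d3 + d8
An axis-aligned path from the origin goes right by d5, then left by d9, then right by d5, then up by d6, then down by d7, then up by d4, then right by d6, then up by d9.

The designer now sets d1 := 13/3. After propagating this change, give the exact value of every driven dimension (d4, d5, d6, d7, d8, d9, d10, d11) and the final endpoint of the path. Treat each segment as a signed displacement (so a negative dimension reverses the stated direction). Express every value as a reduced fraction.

Apply edit: d1 := 13/3
  d4 = d3 + 8 = 58/5
  d5 = d4/2 = 29/5
  d6 = d2 - d3/5 - d1*3 = 132/25
  d7 = d2 - d3/4 - d5 = 123/10
  d8 = d5 - d7 = -13/2
  d9 = d7 + d2 = 313/10
  d10 = d1 - d6/4 = 226/75
  d11 = d3 + d8 = -29/10
Walk from origin (0, 0):
  seg 1: right by d5 = 29/5 → (29/5, 0)
  seg 2: left by d9 = 313/10 → (-51/2, 0)
  seg 3: right by d5 = 29/5 → (-197/10, 0)
  seg 4: up by d6 = 132/25 → (-197/10, 132/25)
  seg 5: down by d7 = 123/10 → (-197/10, -351/50)
  seg 6: up by d4 = 58/5 → (-197/10, 229/50)
  seg 7: right by d6 = 132/25 → (-721/50, 229/50)
  seg 8: up by d9 = 313/10 → (-721/50, 897/25)

d4 = 58/5
d5 = 29/5
d6 = 132/25
d7 = 123/10
d8 = -13/2
d9 = 313/10
d10 = 226/75
d11 = -29/10
endpoint = (-721/50, 897/25)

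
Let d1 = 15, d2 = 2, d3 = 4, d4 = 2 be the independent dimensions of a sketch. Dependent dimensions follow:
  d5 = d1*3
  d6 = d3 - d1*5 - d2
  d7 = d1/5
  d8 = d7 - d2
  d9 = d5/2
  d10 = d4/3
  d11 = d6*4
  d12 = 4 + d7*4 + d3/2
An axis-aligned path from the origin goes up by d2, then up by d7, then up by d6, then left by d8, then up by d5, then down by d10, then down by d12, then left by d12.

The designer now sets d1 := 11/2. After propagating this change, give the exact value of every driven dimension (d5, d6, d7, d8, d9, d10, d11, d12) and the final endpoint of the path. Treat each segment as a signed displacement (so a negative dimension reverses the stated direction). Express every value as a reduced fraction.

d5 = 33/2
d6 = -51/2
d7 = 11/10
d8 = -9/10
d9 = 33/4
d10 = 2/3
d11 = -102
d12 = 52/5
endpoint = (-19/2, -509/30)

Apply edit: d1 := 11/2
  d5 = d1*3 = 33/2
  d6 = d3 - d1*5 - d2 = -51/2
  d7 = d1/5 = 11/10
  d8 = d7 - d2 = -9/10
  d9 = d5/2 = 33/4
  d10 = d4/3 = 2/3
  d11 = d6*4 = -102
  d12 = 4 + d7*4 + d3/2 = 52/5
Walk from origin (0, 0):
  seg 1: up by d2 = 2 → (0, 2)
  seg 2: up by d7 = 11/10 → (0, 31/10)
  seg 3: up by d6 = -51/2 → (0, -112/5)
  seg 4: left by d8 = -9/10 → (9/10, -112/5)
  seg 5: up by d5 = 33/2 → (9/10, -59/10)
  seg 6: down by d10 = 2/3 → (9/10, -197/30)
  seg 7: down by d12 = 52/5 → (9/10, -509/30)
  seg 8: left by d12 = 52/5 → (-19/2, -509/30)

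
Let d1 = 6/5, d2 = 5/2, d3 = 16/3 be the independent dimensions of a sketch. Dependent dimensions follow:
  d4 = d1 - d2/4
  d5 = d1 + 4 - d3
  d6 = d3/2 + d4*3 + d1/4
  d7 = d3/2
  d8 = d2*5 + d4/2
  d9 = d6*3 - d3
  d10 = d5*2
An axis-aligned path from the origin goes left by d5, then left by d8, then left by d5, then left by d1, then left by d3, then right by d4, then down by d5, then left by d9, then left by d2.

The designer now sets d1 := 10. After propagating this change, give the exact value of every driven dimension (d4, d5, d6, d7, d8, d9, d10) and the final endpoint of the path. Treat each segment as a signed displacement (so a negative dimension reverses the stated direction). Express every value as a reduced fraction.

d4 = 75/8
d5 = 26/3
d6 = 799/24
d7 = 8/3
d8 = 275/16
d9 = 2269/24
d10 = 52/3
endpoint = (-6601/48, -26/3)

Apply edit: d1 := 10
  d4 = d1 - d2/4 = 75/8
  d5 = d1 + 4 - d3 = 26/3
  d6 = d3/2 + d4*3 + d1/4 = 799/24
  d7 = d3/2 = 8/3
  d8 = d2*5 + d4/2 = 275/16
  d9 = d6*3 - d3 = 2269/24
  d10 = d5*2 = 52/3
Walk from origin (0, 0):
  seg 1: left by d5 = 26/3 → (-26/3, 0)
  seg 2: left by d8 = 275/16 → (-1241/48, 0)
  seg 3: left by d5 = 26/3 → (-1657/48, 0)
  seg 4: left by d1 = 10 → (-2137/48, 0)
  seg 5: left by d3 = 16/3 → (-2393/48, 0)
  seg 6: right by d4 = 75/8 → (-1943/48, 0)
  seg 7: down by d5 = 26/3 → (-1943/48, -26/3)
  seg 8: left by d9 = 2269/24 → (-6481/48, -26/3)
  seg 9: left by d2 = 5/2 → (-6601/48, -26/3)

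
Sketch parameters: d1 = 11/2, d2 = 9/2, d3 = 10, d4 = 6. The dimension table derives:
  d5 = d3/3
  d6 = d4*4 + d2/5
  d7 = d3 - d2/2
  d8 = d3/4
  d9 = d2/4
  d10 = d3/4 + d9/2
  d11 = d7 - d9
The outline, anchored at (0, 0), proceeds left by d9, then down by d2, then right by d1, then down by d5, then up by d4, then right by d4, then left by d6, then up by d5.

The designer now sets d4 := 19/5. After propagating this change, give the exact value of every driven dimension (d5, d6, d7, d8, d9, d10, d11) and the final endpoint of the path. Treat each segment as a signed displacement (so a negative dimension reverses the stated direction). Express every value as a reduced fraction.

Apply edit: d4 := 19/5
  d5 = d3/3 = 10/3
  d6 = d4*4 + d2/5 = 161/10
  d7 = d3 - d2/2 = 31/4
  d8 = d3/4 = 5/2
  d9 = d2/4 = 9/8
  d10 = d3/4 + d9/2 = 49/16
  d11 = d7 - d9 = 53/8
Walk from origin (0, 0):
  seg 1: left by d9 = 9/8 → (-9/8, 0)
  seg 2: down by d2 = 9/2 → (-9/8, -9/2)
  seg 3: right by d1 = 11/2 → (35/8, -9/2)
  seg 4: down by d5 = 10/3 → (35/8, -47/6)
  seg 5: up by d4 = 19/5 → (35/8, -121/30)
  seg 6: right by d4 = 19/5 → (327/40, -121/30)
  seg 7: left by d6 = 161/10 → (-317/40, -121/30)
  seg 8: up by d5 = 10/3 → (-317/40, -7/10)

d5 = 10/3
d6 = 161/10
d7 = 31/4
d8 = 5/2
d9 = 9/8
d10 = 49/16
d11 = 53/8
endpoint = (-317/40, -7/10)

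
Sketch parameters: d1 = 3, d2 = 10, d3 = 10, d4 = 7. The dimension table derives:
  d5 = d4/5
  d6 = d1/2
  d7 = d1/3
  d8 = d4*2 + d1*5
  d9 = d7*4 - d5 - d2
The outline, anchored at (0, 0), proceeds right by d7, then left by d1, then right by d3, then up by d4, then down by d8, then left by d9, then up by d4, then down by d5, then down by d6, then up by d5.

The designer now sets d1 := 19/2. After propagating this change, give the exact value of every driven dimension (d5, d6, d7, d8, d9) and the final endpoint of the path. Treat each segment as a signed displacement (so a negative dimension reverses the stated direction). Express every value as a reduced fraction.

Apply edit: d1 := 19/2
  d5 = d4/5 = 7/5
  d6 = d1/2 = 19/4
  d7 = d1/3 = 19/6
  d8 = d4*2 + d1*5 = 123/2
  d9 = d7*4 - d5 - d2 = 19/15
Walk from origin (0, 0):
  seg 1: right by d7 = 19/6 → (19/6, 0)
  seg 2: left by d1 = 19/2 → (-19/3, 0)
  seg 3: right by d3 = 10 → (11/3, 0)
  seg 4: up by d4 = 7 → (11/3, 7)
  seg 5: down by d8 = 123/2 → (11/3, -109/2)
  seg 6: left by d9 = 19/15 → (12/5, -109/2)
  seg 7: up by d4 = 7 → (12/5, -95/2)
  seg 8: down by d5 = 7/5 → (12/5, -489/10)
  seg 9: down by d6 = 19/4 → (12/5, -1073/20)
  seg 10: up by d5 = 7/5 → (12/5, -209/4)

d5 = 7/5
d6 = 19/4
d7 = 19/6
d8 = 123/2
d9 = 19/15
endpoint = (12/5, -209/4)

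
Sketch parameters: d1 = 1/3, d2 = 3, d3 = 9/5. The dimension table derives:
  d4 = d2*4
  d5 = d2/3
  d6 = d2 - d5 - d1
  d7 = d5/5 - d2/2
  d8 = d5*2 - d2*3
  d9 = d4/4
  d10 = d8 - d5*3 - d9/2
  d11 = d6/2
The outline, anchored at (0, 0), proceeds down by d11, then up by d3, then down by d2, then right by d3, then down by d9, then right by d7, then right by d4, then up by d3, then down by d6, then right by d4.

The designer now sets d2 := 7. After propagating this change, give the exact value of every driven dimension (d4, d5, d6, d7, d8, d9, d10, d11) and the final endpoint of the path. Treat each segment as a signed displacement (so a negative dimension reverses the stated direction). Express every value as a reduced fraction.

d4 = 28
d5 = 7/3
d6 = 13/3
d7 = -91/30
d8 = -49/3
d9 = 7
d10 = -161/6
d11 = 13/6
endpoint = (1643/30, -169/10)

Apply edit: d2 := 7
  d4 = d2*4 = 28
  d5 = d2/3 = 7/3
  d6 = d2 - d5 - d1 = 13/3
  d7 = d5/5 - d2/2 = -91/30
  d8 = d5*2 - d2*3 = -49/3
  d9 = d4/4 = 7
  d10 = d8 - d5*3 - d9/2 = -161/6
  d11 = d6/2 = 13/6
Walk from origin (0, 0):
  seg 1: down by d11 = 13/6 → (0, -13/6)
  seg 2: up by d3 = 9/5 → (0, -11/30)
  seg 3: down by d2 = 7 → (0, -221/30)
  seg 4: right by d3 = 9/5 → (9/5, -221/30)
  seg 5: down by d9 = 7 → (9/5, -431/30)
  seg 6: right by d7 = -91/30 → (-37/30, -431/30)
  seg 7: right by d4 = 28 → (803/30, -431/30)
  seg 8: up by d3 = 9/5 → (803/30, -377/30)
  seg 9: down by d6 = 13/3 → (803/30, -169/10)
  seg 10: right by d4 = 28 → (1643/30, -169/10)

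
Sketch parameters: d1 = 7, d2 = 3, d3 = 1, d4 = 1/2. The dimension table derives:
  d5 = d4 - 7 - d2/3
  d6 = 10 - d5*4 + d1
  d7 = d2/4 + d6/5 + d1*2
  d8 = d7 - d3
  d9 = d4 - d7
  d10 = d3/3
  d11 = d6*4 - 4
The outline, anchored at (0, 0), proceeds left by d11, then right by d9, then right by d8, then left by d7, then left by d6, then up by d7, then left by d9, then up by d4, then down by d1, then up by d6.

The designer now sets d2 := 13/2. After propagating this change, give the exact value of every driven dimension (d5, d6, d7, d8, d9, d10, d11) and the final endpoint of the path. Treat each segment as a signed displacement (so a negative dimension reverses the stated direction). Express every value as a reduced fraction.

Apply edit: d2 := 13/2
  d5 = d4 - 7 - d2/3 = -26/3
  d6 = 10 - d5*4 + d1 = 155/3
  d7 = d2/4 + d6/5 + d1*2 = 623/24
  d8 = d7 - d3 = 599/24
  d9 = d4 - d7 = -611/24
  d10 = d3/3 = 1/3
  d11 = d6*4 - 4 = 608/3
Walk from origin (0, 0):
  seg 1: left by d11 = 608/3 → (-608/3, 0)
  seg 2: right by d9 = -611/24 → (-1825/8, 0)
  seg 3: right by d8 = 599/24 → (-1219/6, 0)
  seg 4: left by d7 = 623/24 → (-1833/8, 0)
  seg 5: left by d6 = 155/3 → (-6739/24, 0)
  seg 6: up by d7 = 623/24 → (-6739/24, 623/24)
  seg 7: left by d9 = -611/24 → (-766/3, 623/24)
  seg 8: up by d4 = 1/2 → (-766/3, 635/24)
  seg 9: down by d1 = 7 → (-766/3, 467/24)
  seg 10: up by d6 = 155/3 → (-766/3, 569/8)

d5 = -26/3
d6 = 155/3
d7 = 623/24
d8 = 599/24
d9 = -611/24
d10 = 1/3
d11 = 608/3
endpoint = (-766/3, 569/8)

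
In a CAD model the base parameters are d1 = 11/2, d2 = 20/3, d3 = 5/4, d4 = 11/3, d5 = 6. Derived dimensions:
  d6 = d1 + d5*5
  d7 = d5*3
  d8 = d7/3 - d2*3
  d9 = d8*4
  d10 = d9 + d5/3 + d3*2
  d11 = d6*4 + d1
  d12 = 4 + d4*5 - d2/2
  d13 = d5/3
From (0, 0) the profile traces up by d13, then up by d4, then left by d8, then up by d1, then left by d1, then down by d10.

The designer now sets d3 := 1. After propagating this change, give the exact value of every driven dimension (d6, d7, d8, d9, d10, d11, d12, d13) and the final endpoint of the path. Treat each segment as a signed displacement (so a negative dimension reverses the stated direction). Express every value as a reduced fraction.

d6 = 71/2
d7 = 18
d8 = -14
d9 = -56
d10 = -52
d11 = 295/2
d12 = 19
d13 = 2
endpoint = (17/2, 379/6)

Apply edit: d3 := 1
  d6 = d1 + d5*5 = 71/2
  d7 = d5*3 = 18
  d8 = d7/3 - d2*3 = -14
  d9 = d8*4 = -56
  d10 = d9 + d5/3 + d3*2 = -52
  d11 = d6*4 + d1 = 295/2
  d12 = 4 + d4*5 - d2/2 = 19
  d13 = d5/3 = 2
Walk from origin (0, 0):
  seg 1: up by d13 = 2 → (0, 2)
  seg 2: up by d4 = 11/3 → (0, 17/3)
  seg 3: left by d8 = -14 → (14, 17/3)
  seg 4: up by d1 = 11/2 → (14, 67/6)
  seg 5: left by d1 = 11/2 → (17/2, 67/6)
  seg 6: down by d10 = -52 → (17/2, 379/6)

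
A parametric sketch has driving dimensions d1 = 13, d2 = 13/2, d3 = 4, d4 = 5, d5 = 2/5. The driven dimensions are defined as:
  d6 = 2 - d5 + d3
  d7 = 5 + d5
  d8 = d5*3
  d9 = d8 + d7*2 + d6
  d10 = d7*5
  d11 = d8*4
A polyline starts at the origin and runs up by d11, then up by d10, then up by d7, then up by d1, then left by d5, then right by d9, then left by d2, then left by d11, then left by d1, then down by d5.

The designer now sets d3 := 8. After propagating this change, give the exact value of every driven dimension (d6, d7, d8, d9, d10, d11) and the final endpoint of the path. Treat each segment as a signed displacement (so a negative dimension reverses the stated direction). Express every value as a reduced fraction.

d6 = 48/5
d7 = 27/5
d8 = 6/5
d9 = 108/5
d10 = 27
d11 = 24/5
endpoint = (-31/10, 249/5)

Apply edit: d3 := 8
  d6 = 2 - d5 + d3 = 48/5
  d7 = 5 + d5 = 27/5
  d8 = d5*3 = 6/5
  d9 = d8 + d7*2 + d6 = 108/5
  d10 = d7*5 = 27
  d11 = d8*4 = 24/5
Walk from origin (0, 0):
  seg 1: up by d11 = 24/5 → (0, 24/5)
  seg 2: up by d10 = 27 → (0, 159/5)
  seg 3: up by d7 = 27/5 → (0, 186/5)
  seg 4: up by d1 = 13 → (0, 251/5)
  seg 5: left by d5 = 2/5 → (-2/5, 251/5)
  seg 6: right by d9 = 108/5 → (106/5, 251/5)
  seg 7: left by d2 = 13/2 → (147/10, 251/5)
  seg 8: left by d11 = 24/5 → (99/10, 251/5)
  seg 9: left by d1 = 13 → (-31/10, 251/5)
  seg 10: down by d5 = 2/5 → (-31/10, 249/5)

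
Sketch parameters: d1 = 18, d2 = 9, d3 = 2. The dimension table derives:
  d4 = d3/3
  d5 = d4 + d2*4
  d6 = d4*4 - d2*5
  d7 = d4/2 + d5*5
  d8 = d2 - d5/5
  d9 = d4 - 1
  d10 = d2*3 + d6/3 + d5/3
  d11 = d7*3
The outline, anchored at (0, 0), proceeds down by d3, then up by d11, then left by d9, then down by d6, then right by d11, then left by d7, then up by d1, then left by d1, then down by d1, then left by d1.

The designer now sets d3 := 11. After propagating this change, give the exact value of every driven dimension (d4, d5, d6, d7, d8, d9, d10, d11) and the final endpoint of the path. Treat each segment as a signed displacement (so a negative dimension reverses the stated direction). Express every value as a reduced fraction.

Apply edit: d3 := 11
  d4 = d3/3 = 11/3
  d5 = d4 + d2*4 = 119/3
  d6 = d4*4 - d2*5 = -91/3
  d7 = d4/2 + d5*5 = 1201/6
  d8 = d2 - d5/5 = 16/15
  d9 = d4 - 1 = 8/3
  d10 = d2*3 + d6/3 + d5/3 = 271/9
  d11 = d7*3 = 1201/2
Walk from origin (0, 0):
  seg 1: down by d3 = 11 → (0, -11)
  seg 2: up by d11 = 1201/2 → (0, 1179/2)
  seg 3: left by d9 = 8/3 → (-8/3, 1179/2)
  seg 4: down by d6 = -91/3 → (-8/3, 3719/6)
  seg 5: right by d11 = 1201/2 → (3587/6, 3719/6)
  seg 6: left by d7 = 1201/6 → (1193/3, 3719/6)
  seg 7: up by d1 = 18 → (1193/3, 3827/6)
  seg 8: left by d1 = 18 → (1139/3, 3827/6)
  seg 9: down by d1 = 18 → (1139/3, 3719/6)
  seg 10: left by d1 = 18 → (1085/3, 3719/6)

d4 = 11/3
d5 = 119/3
d6 = -91/3
d7 = 1201/6
d8 = 16/15
d9 = 8/3
d10 = 271/9
d11 = 1201/2
endpoint = (1085/3, 3719/6)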